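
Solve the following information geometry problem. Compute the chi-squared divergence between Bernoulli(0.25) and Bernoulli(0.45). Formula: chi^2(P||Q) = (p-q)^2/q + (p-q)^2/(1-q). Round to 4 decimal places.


Chi-squared divergence between Bernoulli distributions:
chi^2 = (p-q)^2/q + (p-q)^2/(1-q).
p = 0.25, q = 0.45, p-q = -0.2.
(p-q)^2 = 0.04.
term1 = 0.04/0.45 = 0.088889.
term2 = 0.04/0.55 = 0.072727.
chi^2 = 0.088889 + 0.072727 = 0.1616

0.1616


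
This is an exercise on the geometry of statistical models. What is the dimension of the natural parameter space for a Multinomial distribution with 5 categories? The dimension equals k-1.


Exponential family dimension calculation:
For Multinomial with k=5 categories, dim = k-1 = 4.

4


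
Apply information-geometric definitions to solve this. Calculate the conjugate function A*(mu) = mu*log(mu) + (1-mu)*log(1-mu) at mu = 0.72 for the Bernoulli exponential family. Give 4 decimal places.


Legendre transform for Bernoulli:
A*(mu) = mu*log(mu) + (1-mu)*log(1-mu).
mu = 0.72, 1-mu = 0.28.
mu*log(mu) = 0.72*log(0.72) = -0.236523.
(1-mu)*log(1-mu) = 0.28*log(0.28) = -0.35643.
A* = -0.236523 + -0.35643 = -0.5930

-0.5930


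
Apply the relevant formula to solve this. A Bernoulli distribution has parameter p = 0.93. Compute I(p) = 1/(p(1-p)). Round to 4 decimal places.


For Bernoulli(p), Fisher information is I(p) = 1/(p*(1-p)).
p = 0.93, 1-p = 0.07.
p*(1-p) = 0.0651.
I(p) = 1/0.0651 = 15.3610

15.3610


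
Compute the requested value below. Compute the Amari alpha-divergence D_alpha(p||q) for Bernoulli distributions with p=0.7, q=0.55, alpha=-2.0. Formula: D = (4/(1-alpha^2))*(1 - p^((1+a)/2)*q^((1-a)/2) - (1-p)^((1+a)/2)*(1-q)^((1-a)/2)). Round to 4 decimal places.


Amari alpha-divergence:
D = (4/(1-alpha^2))*(1 - p^((1+a)/2)*q^((1-a)/2) - (1-p)^((1+a)/2)*(1-q)^((1-a)/2)).
alpha = -2.0, p = 0.7, q = 0.55.
e1 = (1+alpha)/2 = -0.5, e2 = (1-alpha)/2 = 1.5.
t1 = p^e1 * q^e2 = 0.7^-0.5 * 0.55^1.5 = 0.487523.
t2 = (1-p)^e1 * (1-q)^e2 = 0.3^-0.5 * 0.45^1.5 = 0.551135.
4/(1-alpha^2) = -1.333333.
D = -1.333333*(1 - 0.487523 - 0.551135) = 0.0515

0.0515


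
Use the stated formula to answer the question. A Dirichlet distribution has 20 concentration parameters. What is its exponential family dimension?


Exponential family dimension calculation:
Dirichlet with 20 components has 20 natural parameters.

20


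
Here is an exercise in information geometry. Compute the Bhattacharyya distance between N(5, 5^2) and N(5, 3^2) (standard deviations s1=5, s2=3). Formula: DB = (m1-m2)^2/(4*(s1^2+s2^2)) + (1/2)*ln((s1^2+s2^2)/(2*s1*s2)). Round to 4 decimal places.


Bhattacharyya distance between two Gaussians:
DB = (m1-m2)^2/(4*(s1^2+s2^2)) + (1/2)*ln((s1^2+s2^2)/(2*s1*s2)).
(m1-m2)^2 = (0)^2 = 0.
s1^2+s2^2 = 25 + 9 = 34.
term1 = 0/136 = 0.0.
term2 = 0.5*ln(34/30.0) = 0.062582.
DB = 0.0 + 0.062582 = 0.0626

0.0626


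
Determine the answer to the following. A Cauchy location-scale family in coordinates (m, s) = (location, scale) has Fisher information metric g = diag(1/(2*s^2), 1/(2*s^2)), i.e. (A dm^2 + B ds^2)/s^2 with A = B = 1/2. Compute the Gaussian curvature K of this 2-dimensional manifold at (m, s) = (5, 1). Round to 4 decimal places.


The metric has the form g = (A dm^2 + B ds^2)/s^2 with A = 1/2, B = 1/2.
Substitute u = sqrt(A/B)*m: g = B*(du^2 + ds^2)/s^2, i.e. B times the
Poincare upper half-plane metric, which has constant Gaussian curvature -1.
Scaling a 2D metric by a constant c divides the Gaussian curvature by c,
so K = -1/B = -1/(1/2) = -2.0000 everywhere (the point (m, s) = (5, 1) is irrelevant:
the curvature is constant).
The requested Gaussian curvature is K = -2.0000.

-2.0000


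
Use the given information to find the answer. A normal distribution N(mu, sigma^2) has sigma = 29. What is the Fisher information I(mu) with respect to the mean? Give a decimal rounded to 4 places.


The Fisher information for the mean of a normal distribution is I(mu) = 1/sigma^2.
sigma = 29, so sigma^2 = 841.
I(mu) = 1/841 = 0.0012

0.0012


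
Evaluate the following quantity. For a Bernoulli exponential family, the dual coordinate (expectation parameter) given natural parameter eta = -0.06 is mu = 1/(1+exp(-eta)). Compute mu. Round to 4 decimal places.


Dual coordinate (expectation parameter) for Bernoulli:
mu = 1/(1+exp(-eta)).
eta = -0.06.
exp(-eta) = exp(0.06) = 1.061837.
mu = 1/(1+1.061837) = 0.4850

0.4850


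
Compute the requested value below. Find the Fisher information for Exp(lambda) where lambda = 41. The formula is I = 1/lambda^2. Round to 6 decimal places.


Fisher information for exponential: I(lambda) = 1/lambda^2.
lambda = 41, lambda^2 = 1681.
I = 1/1681 = 0.000595

0.000595


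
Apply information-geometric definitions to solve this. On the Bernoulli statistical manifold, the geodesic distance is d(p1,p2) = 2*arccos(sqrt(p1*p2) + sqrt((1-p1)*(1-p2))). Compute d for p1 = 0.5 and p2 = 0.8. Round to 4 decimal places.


Geodesic distance on Bernoulli manifold:
d(p1,p2) = 2*arccos(sqrt(p1*p2) + sqrt((1-p1)*(1-p2))).
sqrt(p1*p2) = sqrt(0.5*0.8) = 0.632456.
sqrt((1-p1)*(1-p2)) = sqrt(0.5*0.2) = 0.316228.
arg = 0.632456 + 0.316228 = 0.948683.
d = 2*arccos(0.948683) = 0.6435

0.6435


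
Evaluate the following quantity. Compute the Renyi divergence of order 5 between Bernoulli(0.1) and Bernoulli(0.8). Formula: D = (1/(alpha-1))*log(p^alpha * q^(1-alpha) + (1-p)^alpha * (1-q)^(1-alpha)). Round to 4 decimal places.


Renyi divergence of order alpha between Bernoulli distributions:
D = (1/(alpha-1))*log(p^alpha * q^(1-alpha) + (1-p)^alpha * (1-q)^(1-alpha)).
alpha = 5, p = 0.1, q = 0.8.
p^alpha * q^(1-alpha) = 0.1^5 * 0.8^-4 = 2.4e-05.
(1-p)^alpha * (1-q)^(1-alpha) = 0.9^5 * 0.2^-4 = 369.05625.
sum = 2.4e-05 + 369.05625 = 369.056274.
D = (1/4)*log(369.056274) = 1.4777

1.4777


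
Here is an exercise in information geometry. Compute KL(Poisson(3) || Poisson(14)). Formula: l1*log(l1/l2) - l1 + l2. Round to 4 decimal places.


KL divergence for Poisson:
KL = l1*log(l1/l2) - l1 + l2.
l1 = 3, l2 = 14.
log(3/14) = -1.540445.
l1*log(l1/l2) = 3 * -1.540445 = -4.621335.
KL = -4.621335 - 3 + 14 = 6.3787

6.3787


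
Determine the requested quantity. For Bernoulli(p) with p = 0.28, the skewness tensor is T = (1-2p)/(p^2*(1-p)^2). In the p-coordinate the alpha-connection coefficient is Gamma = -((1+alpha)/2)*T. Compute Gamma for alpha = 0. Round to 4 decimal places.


Skewness (Amari-Chentsov) tensor: T = (1-2p)/(p^2*(1-p)^2).
p = 0.28, 1-2p = 0.44, p^2 = 0.0784, (1-p)^2 = 0.5184.
T = 0.44/(0.0784 * 0.5184) = 10.82609.
In the p-coordinate, Gamma^(alpha) = Gamma^(0) - (alpha/2)*T with Gamma^(0) = (1/2)*g'(p) = -T/2,
so Gamma^(alpha) = -((1+alpha)/2)*T.
alpha = 0, -(1+alpha)/2 = -0.5.
Gamma = -0.5 * 10.82609 = -5.4130

-5.4130


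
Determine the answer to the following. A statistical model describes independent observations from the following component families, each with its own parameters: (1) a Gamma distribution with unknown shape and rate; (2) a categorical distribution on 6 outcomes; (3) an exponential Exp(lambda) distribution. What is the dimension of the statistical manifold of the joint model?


The dimension of a statistical manifold equals the number of free
(independent) real parameters of the model. For a product of independent
blocks the parameter counts add.
- Gamma (shape, rate): 2.
- categorical on 6 outcomes (probabilities sum to 1): 6-1 = 5.
- exponential (lambda): 1.
Total = 2 + 5 + 1 = 8.
Dimension = 8

8


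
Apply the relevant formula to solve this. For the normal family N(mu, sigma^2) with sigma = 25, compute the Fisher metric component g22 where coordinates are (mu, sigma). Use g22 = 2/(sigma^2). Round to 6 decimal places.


For the 2-parameter normal family, the Fisher metric has:
  g11 = 1/sigma^2, g22 = 2/sigma^2.
sigma = 25, sigma^2 = 625.
g22 = 0.003200

0.003200


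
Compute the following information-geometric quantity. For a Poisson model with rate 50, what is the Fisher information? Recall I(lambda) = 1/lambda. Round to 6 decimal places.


Fisher information for Poisson: I(lambda) = 1/lambda.
lambda = 50.
I(lambda) = 1/50 = 0.020000

0.020000


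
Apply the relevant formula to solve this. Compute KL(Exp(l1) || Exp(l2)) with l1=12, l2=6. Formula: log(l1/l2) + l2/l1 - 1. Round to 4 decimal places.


KL divergence for exponential family:
KL = log(l1/l2) + l2/l1 - 1.
log(12/6) = 0.693147.
6/12 = 0.5.
KL = 0.693147 + 0.5 - 1 = 0.1931

0.1931


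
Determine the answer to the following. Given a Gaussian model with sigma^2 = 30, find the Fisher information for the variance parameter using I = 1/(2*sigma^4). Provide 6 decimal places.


Fisher information for variance: I(sigma^2) = 1/(2*sigma^4).
sigma^2 = 30, so sigma^4 = 900.
I = 1/(2*900) = 1/1800 = 0.000556

0.000556


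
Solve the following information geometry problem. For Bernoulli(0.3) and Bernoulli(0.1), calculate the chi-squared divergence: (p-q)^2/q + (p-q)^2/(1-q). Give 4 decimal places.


Chi-squared divergence between Bernoulli distributions:
chi^2 = (p-q)^2/q + (p-q)^2/(1-q).
p = 0.3, q = 0.1, p-q = 0.2.
(p-q)^2 = 0.04.
term1 = 0.04/0.1 = 0.4.
term2 = 0.04/0.9 = 0.044444.
chi^2 = 0.4 + 0.044444 = 0.4444

0.4444


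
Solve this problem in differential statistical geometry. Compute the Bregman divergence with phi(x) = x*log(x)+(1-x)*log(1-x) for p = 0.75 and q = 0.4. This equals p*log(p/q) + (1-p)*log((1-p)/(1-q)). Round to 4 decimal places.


Bregman divergence with negative entropy generator:
D = p*log(p/q) + (1-p)*log((1-p)/(1-q)).
p = 0.75, q = 0.4.
p*log(p/q) = 0.75*log(0.75/0.4) = 0.471456.
(1-p)*log((1-p)/(1-q)) = 0.25*log(0.25/0.6) = -0.218867.
D = 0.471456 + -0.218867 = 0.2526

0.2526


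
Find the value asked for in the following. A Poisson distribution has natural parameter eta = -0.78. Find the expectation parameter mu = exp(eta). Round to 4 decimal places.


Expectation parameter for Poisson exponential family:
mu = exp(eta).
eta = -0.78.
mu = exp(-0.78) = 0.4584

0.4584


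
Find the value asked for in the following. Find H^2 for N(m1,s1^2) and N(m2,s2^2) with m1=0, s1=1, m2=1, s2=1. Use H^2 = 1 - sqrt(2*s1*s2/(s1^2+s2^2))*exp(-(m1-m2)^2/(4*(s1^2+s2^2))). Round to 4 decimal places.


Squared Hellinger distance for Gaussians:
H^2 = 1 - sqrt(2*s1*s2/(s1^2+s2^2)) * exp(-(m1-m2)^2/(4*(s1^2+s2^2))).
s1^2 = 1, s2^2 = 1, s1^2+s2^2 = 2.
sqrt(2*1*1/(2)) = 1.0.
(m1-m2)^2 = (-1)^2 = 1.
exp(-1/(4*2)) = exp(-0.125) = 0.882497.
H^2 = 1 - 1.0*0.882497 = 0.1175

0.1175


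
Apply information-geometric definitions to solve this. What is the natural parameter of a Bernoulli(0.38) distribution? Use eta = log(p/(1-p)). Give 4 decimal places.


Natural parameter for Bernoulli: eta = log(p/(1-p)).
p = 0.38, 1-p = 0.62.
p/(1-p) = 0.612903.
eta = log(0.612903) = -0.4895

-0.4895


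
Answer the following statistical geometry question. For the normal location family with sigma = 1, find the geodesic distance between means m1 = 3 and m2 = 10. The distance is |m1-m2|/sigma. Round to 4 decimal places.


On the fixed-variance normal subfamily, geodesic distance = |m1-m2|/sigma.
|3 - 10| = 7.
sigma = 1.
d = 7/1 = 7.0000

7.0000


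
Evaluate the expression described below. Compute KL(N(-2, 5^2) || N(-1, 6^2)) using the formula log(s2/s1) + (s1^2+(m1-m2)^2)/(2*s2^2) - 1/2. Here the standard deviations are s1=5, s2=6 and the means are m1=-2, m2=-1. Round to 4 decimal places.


KL divergence between normal distributions:
KL = log(s2/s1) + (s1^2 + (m1-m2)^2)/(2*s2^2) - 1/2.
log(6/5) = 0.182322.
(5^2 + (-2--1)^2)/(2*6^2) = (25 + 1)/72 = 0.361111.
KL = 0.182322 + 0.361111 - 0.5 = 0.0434

0.0434


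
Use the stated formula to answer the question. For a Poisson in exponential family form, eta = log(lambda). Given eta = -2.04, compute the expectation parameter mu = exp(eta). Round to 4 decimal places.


Expectation parameter for Poisson exponential family:
mu = exp(eta).
eta = -2.04.
mu = exp(-2.04) = 0.1300

0.1300


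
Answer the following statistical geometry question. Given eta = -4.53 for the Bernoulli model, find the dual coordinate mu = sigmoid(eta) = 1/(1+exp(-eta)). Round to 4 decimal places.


Dual coordinate (expectation parameter) for Bernoulli:
mu = 1/(1+exp(-eta)).
eta = -4.53.
exp(-eta) = exp(4.53) = 92.758561.
mu = 1/(1+92.758561) = 0.0107

0.0107


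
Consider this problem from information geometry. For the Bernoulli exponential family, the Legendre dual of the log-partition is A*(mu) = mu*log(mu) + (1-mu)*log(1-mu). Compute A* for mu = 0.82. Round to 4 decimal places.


Legendre transform for Bernoulli:
A*(mu) = mu*log(mu) + (1-mu)*log(1-mu).
mu = 0.82, 1-mu = 0.18.
mu*log(mu) = 0.82*log(0.82) = -0.16273.
(1-mu)*log(1-mu) = 0.18*log(0.18) = -0.308664.
A* = -0.16273 + -0.308664 = -0.4714

-0.4714


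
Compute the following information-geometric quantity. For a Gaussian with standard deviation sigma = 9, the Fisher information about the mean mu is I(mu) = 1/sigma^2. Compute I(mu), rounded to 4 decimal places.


The Fisher information for the mean of a normal distribution is I(mu) = 1/sigma^2.
sigma = 9, so sigma^2 = 81.
I(mu) = 1/81 = 0.0123

0.0123


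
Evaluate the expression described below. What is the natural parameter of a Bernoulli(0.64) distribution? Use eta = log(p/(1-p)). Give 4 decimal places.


Natural parameter for Bernoulli: eta = log(p/(1-p)).
p = 0.64, 1-p = 0.36.
p/(1-p) = 1.777778.
eta = log(1.777778) = 0.5754

0.5754


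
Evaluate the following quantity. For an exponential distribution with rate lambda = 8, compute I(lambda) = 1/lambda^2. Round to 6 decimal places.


Fisher information for exponential: I(lambda) = 1/lambda^2.
lambda = 8, lambda^2 = 64.
I = 1/64 = 0.015625

0.015625


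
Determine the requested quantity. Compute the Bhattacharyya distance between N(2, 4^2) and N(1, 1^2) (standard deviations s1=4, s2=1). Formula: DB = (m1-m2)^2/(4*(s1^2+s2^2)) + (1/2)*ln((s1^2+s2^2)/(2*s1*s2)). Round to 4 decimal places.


Bhattacharyya distance between two Gaussians:
DB = (m1-m2)^2/(4*(s1^2+s2^2)) + (1/2)*ln((s1^2+s2^2)/(2*s1*s2)).
(m1-m2)^2 = (1)^2 = 1.
s1^2+s2^2 = 16 + 1 = 17.
term1 = 1/68 = 0.014706.
term2 = 0.5*ln(17/8.0) = 0.376886.
DB = 0.014706 + 0.376886 = 0.3916

0.3916


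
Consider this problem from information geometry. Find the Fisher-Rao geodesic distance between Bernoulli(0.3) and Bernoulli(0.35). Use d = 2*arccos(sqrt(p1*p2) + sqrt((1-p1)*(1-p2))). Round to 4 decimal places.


Geodesic distance on Bernoulli manifold:
d(p1,p2) = 2*arccos(sqrt(p1*p2) + sqrt((1-p1)*(1-p2))).
sqrt(p1*p2) = sqrt(0.3*0.35) = 0.324037.
sqrt((1-p1)*(1-p2)) = sqrt(0.7*0.65) = 0.674537.
arg = 0.324037 + 0.674537 = 0.998574.
d = 2*arccos(0.998574) = 0.1068

0.1068


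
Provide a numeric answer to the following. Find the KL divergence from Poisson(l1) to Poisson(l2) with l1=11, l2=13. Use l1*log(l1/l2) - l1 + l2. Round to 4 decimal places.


KL divergence for Poisson:
KL = l1*log(l1/l2) - l1 + l2.
l1 = 11, l2 = 13.
log(11/13) = -0.167054.
l1*log(l1/l2) = 11 * -0.167054 = -1.837595.
KL = -1.837595 - 11 + 13 = 0.1624

0.1624


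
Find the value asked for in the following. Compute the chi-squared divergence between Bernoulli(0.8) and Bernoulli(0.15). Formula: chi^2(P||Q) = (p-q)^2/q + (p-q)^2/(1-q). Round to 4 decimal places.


Chi-squared divergence between Bernoulli distributions:
chi^2 = (p-q)^2/q + (p-q)^2/(1-q).
p = 0.8, q = 0.15, p-q = 0.65.
(p-q)^2 = 0.4225.
term1 = 0.4225/0.15 = 2.816667.
term2 = 0.4225/0.85 = 0.497059.
chi^2 = 2.816667 + 0.497059 = 3.3137

3.3137


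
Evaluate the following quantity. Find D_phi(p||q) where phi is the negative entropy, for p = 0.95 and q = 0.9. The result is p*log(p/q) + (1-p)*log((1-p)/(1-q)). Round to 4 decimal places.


Bregman divergence with negative entropy generator:
D = p*log(p/q) + (1-p)*log((1-p)/(1-q)).
p = 0.95, q = 0.9.
p*log(p/q) = 0.95*log(0.95/0.9) = 0.051364.
(1-p)*log((1-p)/(1-q)) = 0.05*log(0.05/0.1) = -0.034657.
D = 0.051364 + -0.034657 = 0.0167

0.0167


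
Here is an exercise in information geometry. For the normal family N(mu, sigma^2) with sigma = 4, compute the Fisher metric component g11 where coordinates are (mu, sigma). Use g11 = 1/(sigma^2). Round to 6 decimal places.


For the 2-parameter normal family, the Fisher metric has:
  g11 = 1/sigma^2, g22 = 2/sigma^2.
sigma = 4, sigma^2 = 16.
g11 = 0.062500

0.062500


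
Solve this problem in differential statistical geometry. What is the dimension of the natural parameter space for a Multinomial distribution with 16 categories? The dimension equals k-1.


Exponential family dimension calculation:
For Multinomial with k=16 categories, dim = k-1 = 15.

15


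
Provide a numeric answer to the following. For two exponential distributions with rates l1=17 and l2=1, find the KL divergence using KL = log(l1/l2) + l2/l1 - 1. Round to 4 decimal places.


KL divergence for exponential family:
KL = log(l1/l2) + l2/l1 - 1.
log(17/1) = 2.833213.
1/17 = 0.058824.
KL = 2.833213 + 0.058824 - 1 = 1.8920

1.8920


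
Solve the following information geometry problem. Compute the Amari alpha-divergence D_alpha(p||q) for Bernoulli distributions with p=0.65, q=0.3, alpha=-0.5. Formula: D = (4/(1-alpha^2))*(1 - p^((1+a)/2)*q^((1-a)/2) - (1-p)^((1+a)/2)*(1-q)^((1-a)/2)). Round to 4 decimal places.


Amari alpha-divergence:
D = (4/(1-alpha^2))*(1 - p^((1+a)/2)*q^((1-a)/2) - (1-p)^((1+a)/2)*(1-q)^((1-a)/2)).
alpha = -0.5, p = 0.65, q = 0.3.
e1 = (1+alpha)/2 = 0.25, e2 = (1-alpha)/2 = 0.75.
t1 = p^e1 * q^e2 = 0.65^0.25 * 0.3^0.75 = 0.363973.
t2 = (1-p)^e1 * (1-q)^e2 = 0.35^0.25 * 0.7^0.75 = 0.588627.
4/(1-alpha^2) = 5.333333.
D = 5.333333*(1 - 0.363973 - 0.588627) = 0.2528

0.2528


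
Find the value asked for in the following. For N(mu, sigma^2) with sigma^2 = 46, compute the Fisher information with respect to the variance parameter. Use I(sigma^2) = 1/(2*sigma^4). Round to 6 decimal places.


Fisher information for variance: I(sigma^2) = 1/(2*sigma^4).
sigma^2 = 46, so sigma^4 = 2116.
I = 1/(2*2116) = 1/4232 = 0.000236

0.000236


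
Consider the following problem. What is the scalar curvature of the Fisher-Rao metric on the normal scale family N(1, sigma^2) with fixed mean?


This family has a single free parameter, so its statistical manifold
is 1-dimensional. The Riemann curvature tensor of any 1-dimensional
Riemannian manifold vanishes identically, so R = 0.

0


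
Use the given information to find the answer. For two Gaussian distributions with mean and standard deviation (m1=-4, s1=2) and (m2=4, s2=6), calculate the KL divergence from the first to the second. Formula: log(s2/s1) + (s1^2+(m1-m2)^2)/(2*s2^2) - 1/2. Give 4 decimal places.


KL divergence between normal distributions:
KL = log(s2/s1) + (s1^2 + (m1-m2)^2)/(2*s2^2) - 1/2.
log(6/2) = 1.098612.
(2^2 + (-4-4)^2)/(2*6^2) = (4 + 64)/72 = 0.944444.
KL = 1.098612 + 0.944444 - 0.5 = 1.5431

1.5431


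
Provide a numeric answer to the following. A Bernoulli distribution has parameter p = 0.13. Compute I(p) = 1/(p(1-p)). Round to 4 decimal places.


For Bernoulli(p), Fisher information is I(p) = 1/(p*(1-p)).
p = 0.13, 1-p = 0.87.
p*(1-p) = 0.1131.
I(p) = 1/0.1131 = 8.8417

8.8417


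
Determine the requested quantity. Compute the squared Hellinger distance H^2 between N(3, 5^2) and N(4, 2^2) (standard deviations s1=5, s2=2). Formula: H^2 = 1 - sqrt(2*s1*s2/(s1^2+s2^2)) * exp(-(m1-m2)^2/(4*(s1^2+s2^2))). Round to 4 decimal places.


Squared Hellinger distance for Gaussians:
H^2 = 1 - sqrt(2*s1*s2/(s1^2+s2^2)) * exp(-(m1-m2)^2/(4*(s1^2+s2^2))).
s1^2 = 25, s2^2 = 4, s1^2+s2^2 = 29.
sqrt(2*5*2/(29)) = 0.830455.
(m1-m2)^2 = (-1)^2 = 1.
exp(-1/(4*29)) = exp(-0.008621) = 0.991416.
H^2 = 1 - 0.830455*0.991416 = 0.1767

0.1767


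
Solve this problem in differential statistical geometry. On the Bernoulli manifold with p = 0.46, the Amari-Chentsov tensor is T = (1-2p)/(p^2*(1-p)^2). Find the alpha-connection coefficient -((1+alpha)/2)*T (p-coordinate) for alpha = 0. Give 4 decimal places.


Skewness (Amari-Chentsov) tensor: T = (1-2p)/(p^2*(1-p)^2).
p = 0.46, 1-2p = 0.08, p^2 = 0.2116, (1-p)^2 = 0.2916.
T = 0.08/(0.2116 * 0.2916) = 1.296543.
In the p-coordinate, Gamma^(alpha) = Gamma^(0) - (alpha/2)*T with Gamma^(0) = (1/2)*g'(p) = -T/2,
so Gamma^(alpha) = -((1+alpha)/2)*T.
alpha = 0, -(1+alpha)/2 = -0.5.
Gamma = -0.5 * 1.296543 = -0.6483

-0.6483


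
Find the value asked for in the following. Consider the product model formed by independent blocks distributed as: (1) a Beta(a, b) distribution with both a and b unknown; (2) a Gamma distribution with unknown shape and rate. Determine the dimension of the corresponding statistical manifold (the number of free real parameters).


The dimension of a statistical manifold equals the number of free
(independent) real parameters of the model. For a product of independent
blocks the parameter counts add.
- Beta (a, b): 2.
- Gamma (shape, rate): 2.
Total = 2 + 2 = 4.
Dimension = 4

4


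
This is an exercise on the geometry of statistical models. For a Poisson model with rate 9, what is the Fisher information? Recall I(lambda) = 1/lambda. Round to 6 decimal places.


Fisher information for Poisson: I(lambda) = 1/lambda.
lambda = 9.
I(lambda) = 1/9 = 0.111111

0.111111


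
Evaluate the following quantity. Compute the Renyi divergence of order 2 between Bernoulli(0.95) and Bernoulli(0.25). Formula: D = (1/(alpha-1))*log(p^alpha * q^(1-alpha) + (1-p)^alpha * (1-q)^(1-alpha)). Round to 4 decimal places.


Renyi divergence of order alpha between Bernoulli distributions:
D = (1/(alpha-1))*log(p^alpha * q^(1-alpha) + (1-p)^alpha * (1-q)^(1-alpha)).
alpha = 2, p = 0.95, q = 0.25.
p^alpha * q^(1-alpha) = 0.95^2 * 0.25^-1 = 3.61.
(1-p)^alpha * (1-q)^(1-alpha) = 0.05^2 * 0.75^-1 = 0.003333.
sum = 3.61 + 0.003333 = 3.613333.
D = (1/1)*log(3.613333) = 1.2846

1.2846


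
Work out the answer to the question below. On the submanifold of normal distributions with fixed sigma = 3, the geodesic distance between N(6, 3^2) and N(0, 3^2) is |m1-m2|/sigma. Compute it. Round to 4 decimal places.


On the fixed-variance normal subfamily, geodesic distance = |m1-m2|/sigma.
|6 - 0| = 6.
sigma = 3.
d = 6/3 = 2.0000

2.0000


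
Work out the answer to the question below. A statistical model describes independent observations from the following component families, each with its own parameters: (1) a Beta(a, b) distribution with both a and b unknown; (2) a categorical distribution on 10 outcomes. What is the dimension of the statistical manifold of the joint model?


The dimension of a statistical manifold equals the number of free
(independent) real parameters of the model. For a product of independent
blocks the parameter counts add.
- Beta (a, b): 2.
- categorical on 10 outcomes (probabilities sum to 1): 10-1 = 9.
Total = 2 + 9 = 11.
Dimension = 11

11


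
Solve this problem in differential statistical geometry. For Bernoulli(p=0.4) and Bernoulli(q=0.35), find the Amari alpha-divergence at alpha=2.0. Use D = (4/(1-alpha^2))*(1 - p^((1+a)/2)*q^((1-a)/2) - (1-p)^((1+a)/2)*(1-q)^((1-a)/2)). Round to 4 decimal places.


Amari alpha-divergence:
D = (4/(1-alpha^2))*(1 - p^((1+a)/2)*q^((1-a)/2) - (1-p)^((1+a)/2)*(1-q)^((1-a)/2)).
alpha = 2.0, p = 0.4, q = 0.35.
e1 = (1+alpha)/2 = 1.5, e2 = (1-alpha)/2 = -0.5.
t1 = p^e1 * q^e2 = 0.4^1.5 * 0.35^-0.5 = 0.427618.
t2 = (1-p)^e1 * (1-q)^e2 = 0.6^1.5 * 0.65^-0.5 = 0.576461.
4/(1-alpha^2) = -1.333333.
D = -1.333333*(1 - 0.427618 - 0.576461) = 0.0054

0.0054


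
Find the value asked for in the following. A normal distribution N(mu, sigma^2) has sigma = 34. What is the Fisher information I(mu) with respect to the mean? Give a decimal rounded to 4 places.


The Fisher information for the mean of a normal distribution is I(mu) = 1/sigma^2.
sigma = 34, so sigma^2 = 1156.
I(mu) = 1/1156 = 0.0009

0.0009


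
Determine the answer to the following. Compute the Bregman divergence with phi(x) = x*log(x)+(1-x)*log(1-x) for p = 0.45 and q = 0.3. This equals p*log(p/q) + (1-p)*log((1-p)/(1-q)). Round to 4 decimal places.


Bregman divergence with negative entropy generator:
D = p*log(p/q) + (1-p)*log((1-p)/(1-q)).
p = 0.45, q = 0.3.
p*log(p/q) = 0.45*log(0.45/0.3) = 0.182459.
(1-p)*log((1-p)/(1-q)) = 0.55*log(0.55/0.7) = -0.132639.
D = 0.182459 + -0.132639 = 0.0498

0.0498


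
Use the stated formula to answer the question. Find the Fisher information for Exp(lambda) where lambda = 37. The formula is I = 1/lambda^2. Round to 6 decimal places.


Fisher information for exponential: I(lambda) = 1/lambda^2.
lambda = 37, lambda^2 = 1369.
I = 1/1369 = 0.000730

0.000730


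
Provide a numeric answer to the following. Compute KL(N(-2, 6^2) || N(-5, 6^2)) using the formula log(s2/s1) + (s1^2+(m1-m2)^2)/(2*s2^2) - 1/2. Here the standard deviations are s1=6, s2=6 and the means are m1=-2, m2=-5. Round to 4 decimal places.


KL divergence between normal distributions:
KL = log(s2/s1) + (s1^2 + (m1-m2)^2)/(2*s2^2) - 1/2.
log(6/6) = 0.0.
(6^2 + (-2--5)^2)/(2*6^2) = (36 + 9)/72 = 0.625.
KL = 0.0 + 0.625 - 0.5 = 0.1250

0.1250


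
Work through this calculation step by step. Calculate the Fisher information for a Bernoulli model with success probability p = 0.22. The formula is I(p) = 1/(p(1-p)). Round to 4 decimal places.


For Bernoulli(p), Fisher information is I(p) = 1/(p*(1-p)).
p = 0.22, 1-p = 0.78.
p*(1-p) = 0.1716.
I(p) = 1/0.1716 = 5.8275

5.8275


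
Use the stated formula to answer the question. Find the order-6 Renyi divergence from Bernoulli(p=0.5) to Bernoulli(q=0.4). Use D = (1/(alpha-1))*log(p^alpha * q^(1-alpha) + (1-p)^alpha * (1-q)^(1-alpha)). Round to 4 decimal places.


Renyi divergence of order alpha between Bernoulli distributions:
D = (1/(alpha-1))*log(p^alpha * q^(1-alpha) + (1-p)^alpha * (1-q)^(1-alpha)).
alpha = 6, p = 0.5, q = 0.4.
p^alpha * q^(1-alpha) = 0.5^6 * 0.4^-5 = 1.525879.
(1-p)^alpha * (1-q)^(1-alpha) = 0.5^6 * 0.6^-5 = 0.200939.
sum = 1.525879 + 0.200939 = 1.726818.
D = (1/5)*log(1.726818) = 0.1093

0.1093


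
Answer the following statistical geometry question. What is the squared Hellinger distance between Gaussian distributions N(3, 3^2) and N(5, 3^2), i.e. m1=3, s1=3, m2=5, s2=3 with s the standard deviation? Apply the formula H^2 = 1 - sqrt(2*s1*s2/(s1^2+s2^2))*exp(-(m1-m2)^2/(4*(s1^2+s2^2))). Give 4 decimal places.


Squared Hellinger distance for Gaussians:
H^2 = 1 - sqrt(2*s1*s2/(s1^2+s2^2)) * exp(-(m1-m2)^2/(4*(s1^2+s2^2))).
s1^2 = 9, s2^2 = 9, s1^2+s2^2 = 18.
sqrt(2*3*3/(18)) = 1.0.
(m1-m2)^2 = (-2)^2 = 4.
exp(-4/(4*18)) = exp(-0.055556) = 0.945959.
H^2 = 1 - 1.0*0.945959 = 0.0540

0.0540


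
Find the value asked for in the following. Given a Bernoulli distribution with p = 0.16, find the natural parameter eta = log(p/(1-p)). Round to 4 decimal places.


Natural parameter for Bernoulli: eta = log(p/(1-p)).
p = 0.16, 1-p = 0.84.
p/(1-p) = 0.190476.
eta = log(0.190476) = -1.6582

-1.6582


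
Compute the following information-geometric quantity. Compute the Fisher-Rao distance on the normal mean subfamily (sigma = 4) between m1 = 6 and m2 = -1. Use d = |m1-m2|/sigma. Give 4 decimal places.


On the fixed-variance normal subfamily, geodesic distance = |m1-m2|/sigma.
|6 - -1| = 7.
sigma = 4.
d = 7/4 = 1.7500

1.7500


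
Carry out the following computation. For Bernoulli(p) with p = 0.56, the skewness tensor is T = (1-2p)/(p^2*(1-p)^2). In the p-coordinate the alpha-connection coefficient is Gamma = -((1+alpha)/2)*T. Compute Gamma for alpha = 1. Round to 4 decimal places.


Skewness (Amari-Chentsov) tensor: T = (1-2p)/(p^2*(1-p)^2).
p = 0.56, 1-2p = -0.12, p^2 = 0.3136, (1-p)^2 = 0.1936.
T = -0.12/(0.3136 * 0.1936) = -1.976514.
In the p-coordinate, Gamma^(alpha) = Gamma^(0) - (alpha/2)*T with Gamma^(0) = (1/2)*g'(p) = -T/2,
so Gamma^(alpha) = -((1+alpha)/2)*T.
alpha = 1, -(1+alpha)/2 = -1.0.
Gamma = -1.0 * -1.976514 = 1.9765

1.9765


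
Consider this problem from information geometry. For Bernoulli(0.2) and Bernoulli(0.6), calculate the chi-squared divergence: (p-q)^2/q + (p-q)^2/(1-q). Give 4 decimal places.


Chi-squared divergence between Bernoulli distributions:
chi^2 = (p-q)^2/q + (p-q)^2/(1-q).
p = 0.2, q = 0.6, p-q = -0.4.
(p-q)^2 = 0.16.
term1 = 0.16/0.6 = 0.266667.
term2 = 0.16/0.4 = 0.4.
chi^2 = 0.266667 + 0.4 = 0.6667

0.6667


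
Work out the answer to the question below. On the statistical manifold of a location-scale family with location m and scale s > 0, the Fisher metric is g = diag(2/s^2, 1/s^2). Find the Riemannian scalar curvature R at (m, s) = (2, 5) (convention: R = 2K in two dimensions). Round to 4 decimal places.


The metric has the form g = (A dm^2 + B ds^2)/s^2 with A = 2, B = 1.
Substitute u = sqrt(A/B)*m: g = B*(du^2 + ds^2)/s^2, i.e. B times the
Poincare upper half-plane metric, which has constant Gaussian curvature -1.
Scaling a 2D metric by a constant c divides the Gaussian curvature by c,
so K = -1/B = -1/(1) = -1.0000 everywhere (the point (m, s) = (2, 5) is irrelevant:
the curvature is constant).
Scalar curvature in dimension 2: R = 2K = -2/(1) = -2.0000.

-2.0000


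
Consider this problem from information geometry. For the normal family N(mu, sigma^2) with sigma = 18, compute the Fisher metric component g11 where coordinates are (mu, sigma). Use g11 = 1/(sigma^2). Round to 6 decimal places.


For the 2-parameter normal family, the Fisher metric has:
  g11 = 1/sigma^2, g22 = 2/sigma^2.
sigma = 18, sigma^2 = 324.
g11 = 0.003086

0.003086


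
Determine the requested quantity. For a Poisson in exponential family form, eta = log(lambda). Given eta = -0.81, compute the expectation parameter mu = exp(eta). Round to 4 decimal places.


Expectation parameter for Poisson exponential family:
mu = exp(eta).
eta = -0.81.
mu = exp(-0.81) = 0.4449

0.4449


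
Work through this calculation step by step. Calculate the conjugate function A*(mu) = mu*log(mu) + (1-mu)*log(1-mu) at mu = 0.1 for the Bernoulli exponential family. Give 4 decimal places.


Legendre transform for Bernoulli:
A*(mu) = mu*log(mu) + (1-mu)*log(1-mu).
mu = 0.1, 1-mu = 0.9.
mu*log(mu) = 0.1*log(0.1) = -0.230259.
(1-mu)*log(1-mu) = 0.9*log(0.9) = -0.094824.
A* = -0.230259 + -0.094824 = -0.3251

-0.3251


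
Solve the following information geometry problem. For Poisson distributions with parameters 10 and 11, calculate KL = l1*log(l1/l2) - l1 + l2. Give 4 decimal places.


KL divergence for Poisson:
KL = l1*log(l1/l2) - l1 + l2.
l1 = 10, l2 = 11.
log(10/11) = -0.09531.
l1*log(l1/l2) = 10 * -0.09531 = -0.953102.
KL = -0.953102 - 10 + 11 = 0.0469

0.0469


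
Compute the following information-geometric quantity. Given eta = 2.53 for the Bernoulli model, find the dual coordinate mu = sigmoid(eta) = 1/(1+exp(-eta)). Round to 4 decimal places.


Dual coordinate (expectation parameter) for Bernoulli:
mu = 1/(1+exp(-eta)).
eta = 2.53.
exp(-eta) = exp(-2.53) = 0.079659.
mu = 1/(1+0.079659) = 0.9262

0.9262


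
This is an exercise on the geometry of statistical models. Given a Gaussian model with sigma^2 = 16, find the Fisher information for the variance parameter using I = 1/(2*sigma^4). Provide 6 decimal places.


Fisher information for variance: I(sigma^2) = 1/(2*sigma^4).
sigma^2 = 16, so sigma^4 = 256.
I = 1/(2*256) = 1/512 = 0.001953

0.001953


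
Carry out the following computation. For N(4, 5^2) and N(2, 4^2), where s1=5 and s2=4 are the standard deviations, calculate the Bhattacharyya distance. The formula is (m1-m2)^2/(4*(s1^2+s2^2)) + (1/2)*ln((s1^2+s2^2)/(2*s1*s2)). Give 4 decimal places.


Bhattacharyya distance between two Gaussians:
DB = (m1-m2)^2/(4*(s1^2+s2^2)) + (1/2)*ln((s1^2+s2^2)/(2*s1*s2)).
(m1-m2)^2 = (2)^2 = 4.
s1^2+s2^2 = 25 + 16 = 41.
term1 = 4/164 = 0.02439.
term2 = 0.5*ln(41/40.0) = 0.012346.
DB = 0.02439 + 0.012346 = 0.0367

0.0367


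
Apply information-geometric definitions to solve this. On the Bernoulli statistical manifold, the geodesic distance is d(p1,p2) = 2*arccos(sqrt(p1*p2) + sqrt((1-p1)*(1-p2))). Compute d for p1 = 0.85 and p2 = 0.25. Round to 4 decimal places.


Geodesic distance on Bernoulli manifold:
d(p1,p2) = 2*arccos(sqrt(p1*p2) + sqrt((1-p1)*(1-p2))).
sqrt(p1*p2) = sqrt(0.85*0.25) = 0.460977.
sqrt((1-p1)*(1-p2)) = sqrt(0.15*0.75) = 0.33541.
arg = 0.460977 + 0.33541 = 0.796387.
d = 2*arccos(0.796387) = 1.2990

1.2990


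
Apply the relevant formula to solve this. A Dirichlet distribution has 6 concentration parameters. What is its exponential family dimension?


Exponential family dimension calculation:
Dirichlet with 6 components has 6 natural parameters.

6


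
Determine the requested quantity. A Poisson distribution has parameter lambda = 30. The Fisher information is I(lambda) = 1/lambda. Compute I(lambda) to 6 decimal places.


Fisher information for Poisson: I(lambda) = 1/lambda.
lambda = 30.
I(lambda) = 1/30 = 0.033333

0.033333


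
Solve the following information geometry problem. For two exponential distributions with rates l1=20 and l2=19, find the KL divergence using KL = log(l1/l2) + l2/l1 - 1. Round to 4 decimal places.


KL divergence for exponential family:
KL = log(l1/l2) + l2/l1 - 1.
log(20/19) = 0.051293.
19/20 = 0.95.
KL = 0.051293 + 0.95 - 1 = 0.0013

0.0013


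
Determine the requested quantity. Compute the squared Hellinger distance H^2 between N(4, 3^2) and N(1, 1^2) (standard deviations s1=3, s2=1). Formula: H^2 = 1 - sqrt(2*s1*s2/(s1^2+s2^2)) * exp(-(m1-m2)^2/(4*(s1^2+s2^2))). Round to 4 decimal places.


Squared Hellinger distance for Gaussians:
H^2 = 1 - sqrt(2*s1*s2/(s1^2+s2^2)) * exp(-(m1-m2)^2/(4*(s1^2+s2^2))).
s1^2 = 9, s2^2 = 1, s1^2+s2^2 = 10.
sqrt(2*3*1/(10)) = 0.774597.
(m1-m2)^2 = (3)^2 = 9.
exp(-9/(4*10)) = exp(-0.225) = 0.798516.
H^2 = 1 - 0.774597*0.798516 = 0.3815

0.3815


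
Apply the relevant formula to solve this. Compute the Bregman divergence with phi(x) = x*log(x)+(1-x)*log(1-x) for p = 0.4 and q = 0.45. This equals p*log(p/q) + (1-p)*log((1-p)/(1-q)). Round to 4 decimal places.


Bregman divergence with negative entropy generator:
D = p*log(p/q) + (1-p)*log((1-p)/(1-q)).
p = 0.4, q = 0.45.
p*log(p/q) = 0.4*log(0.4/0.45) = -0.047113.
(1-p)*log((1-p)/(1-q)) = 0.6*log(0.6/0.55) = 0.052207.
D = -0.047113 + 0.052207 = 0.0051

0.0051


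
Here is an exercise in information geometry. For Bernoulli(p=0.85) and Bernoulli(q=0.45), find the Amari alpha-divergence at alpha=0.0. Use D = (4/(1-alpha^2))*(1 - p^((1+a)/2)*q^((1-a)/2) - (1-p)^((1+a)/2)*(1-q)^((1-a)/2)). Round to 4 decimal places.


Amari alpha-divergence:
D = (4/(1-alpha^2))*(1 - p^((1+a)/2)*q^((1-a)/2) - (1-p)^((1+a)/2)*(1-q)^((1-a)/2)).
alpha = 0.0, p = 0.85, q = 0.45.
e1 = (1+alpha)/2 = 0.5, e2 = (1-alpha)/2 = 0.5.
t1 = p^e1 * q^e2 = 0.85^0.5 * 0.45^0.5 = 0.618466.
t2 = (1-p)^e1 * (1-q)^e2 = 0.15^0.5 * 0.55^0.5 = 0.287228.
4/(1-alpha^2) = 4.0.
D = 4.0*(1 - 0.618466 - 0.287228) = 0.3772

0.3772


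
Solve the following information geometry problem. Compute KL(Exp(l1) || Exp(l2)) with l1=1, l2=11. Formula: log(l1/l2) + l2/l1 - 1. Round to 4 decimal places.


KL divergence for exponential family:
KL = log(l1/l2) + l2/l1 - 1.
log(1/11) = -2.397895.
11/1 = 11.0.
KL = -2.397895 + 11.0 - 1 = 7.6021

7.6021


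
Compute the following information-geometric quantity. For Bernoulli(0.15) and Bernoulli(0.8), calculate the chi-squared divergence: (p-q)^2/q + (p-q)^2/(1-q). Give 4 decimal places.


Chi-squared divergence between Bernoulli distributions:
chi^2 = (p-q)^2/q + (p-q)^2/(1-q).
p = 0.15, q = 0.8, p-q = -0.65.
(p-q)^2 = 0.4225.
term1 = 0.4225/0.8 = 0.528125.
term2 = 0.4225/0.2 = 2.1125.
chi^2 = 0.528125 + 2.1125 = 2.6406

2.6406


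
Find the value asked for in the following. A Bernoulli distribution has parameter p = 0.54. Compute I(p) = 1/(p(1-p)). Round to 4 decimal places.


For Bernoulli(p), Fisher information is I(p) = 1/(p*(1-p)).
p = 0.54, 1-p = 0.46.
p*(1-p) = 0.2484.
I(p) = 1/0.2484 = 4.0258

4.0258


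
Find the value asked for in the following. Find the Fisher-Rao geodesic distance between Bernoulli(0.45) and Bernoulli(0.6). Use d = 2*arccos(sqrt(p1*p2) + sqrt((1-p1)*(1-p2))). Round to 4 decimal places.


Geodesic distance on Bernoulli manifold:
d(p1,p2) = 2*arccos(sqrt(p1*p2) + sqrt((1-p1)*(1-p2))).
sqrt(p1*p2) = sqrt(0.45*0.6) = 0.519615.
sqrt((1-p1)*(1-p2)) = sqrt(0.55*0.4) = 0.469042.
arg = 0.519615 + 0.469042 = 0.988657.
d = 2*arccos(0.988657) = 0.3015

0.3015


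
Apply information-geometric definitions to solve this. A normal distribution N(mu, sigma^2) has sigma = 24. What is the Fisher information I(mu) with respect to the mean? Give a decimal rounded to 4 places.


The Fisher information for the mean of a normal distribution is I(mu) = 1/sigma^2.
sigma = 24, so sigma^2 = 576.
I(mu) = 1/576 = 0.0017

0.0017


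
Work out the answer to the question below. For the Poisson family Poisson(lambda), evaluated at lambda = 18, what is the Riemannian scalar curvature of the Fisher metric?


This family has a single free parameter, so its statistical manifold
is 1-dimensional. The Riemann curvature tensor of any 1-dimensional
Riemannian manifold vanishes identically, so R = 0.

0


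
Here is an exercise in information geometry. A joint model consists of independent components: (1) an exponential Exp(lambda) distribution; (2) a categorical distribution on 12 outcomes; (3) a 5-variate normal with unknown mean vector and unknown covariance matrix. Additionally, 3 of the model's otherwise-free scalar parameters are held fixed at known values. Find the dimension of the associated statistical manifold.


The dimension of a statistical manifold equals the number of free
(independent) real parameters of the model. For a product of independent
blocks the parameter counts add.
- exponential (lambda): 1.
- categorical on 12 outcomes (probabilities sum to 1): 12-1 = 11.
- 5-variate normal: 5 (mean) + 5*6/2 = 15 (symmetric covariance) = 20.
Total = 1 + 11 + 20 = 32.
3 parameter(s) fixed at known values: 32 - 3 = 29.
Dimension = 29

29


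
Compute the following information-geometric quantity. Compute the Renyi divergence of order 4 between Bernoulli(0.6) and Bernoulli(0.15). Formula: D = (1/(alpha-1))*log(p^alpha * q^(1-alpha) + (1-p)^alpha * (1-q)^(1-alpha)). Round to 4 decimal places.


Renyi divergence of order alpha between Bernoulli distributions:
D = (1/(alpha-1))*log(p^alpha * q^(1-alpha) + (1-p)^alpha * (1-q)^(1-alpha)).
alpha = 4, p = 0.6, q = 0.15.
p^alpha * q^(1-alpha) = 0.6^4 * 0.15^-3 = 38.4.
(1-p)^alpha * (1-q)^(1-alpha) = 0.4^4 * 0.85^-3 = 0.041685.
sum = 38.4 + 0.041685 = 38.441685.
D = (1/3)*log(38.441685) = 1.2164

1.2164


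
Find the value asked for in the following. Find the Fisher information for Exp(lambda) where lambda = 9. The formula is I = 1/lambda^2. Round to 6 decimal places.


Fisher information for exponential: I(lambda) = 1/lambda^2.
lambda = 9, lambda^2 = 81.
I = 1/81 = 0.012346

0.012346


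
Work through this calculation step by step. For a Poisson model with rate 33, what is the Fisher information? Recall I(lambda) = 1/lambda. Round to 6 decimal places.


Fisher information for Poisson: I(lambda) = 1/lambda.
lambda = 33.
I(lambda) = 1/33 = 0.030303

0.030303


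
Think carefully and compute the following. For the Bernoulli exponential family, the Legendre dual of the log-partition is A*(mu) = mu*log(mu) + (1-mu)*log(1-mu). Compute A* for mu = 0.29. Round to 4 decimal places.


Legendre transform for Bernoulli:
A*(mu) = mu*log(mu) + (1-mu)*log(1-mu).
mu = 0.29, 1-mu = 0.71.
mu*log(mu) = 0.29*log(0.29) = -0.358984.
(1-mu)*log(1-mu) = 0.71*log(0.71) = -0.243168.
A* = -0.358984 + -0.243168 = -0.6022

-0.6022


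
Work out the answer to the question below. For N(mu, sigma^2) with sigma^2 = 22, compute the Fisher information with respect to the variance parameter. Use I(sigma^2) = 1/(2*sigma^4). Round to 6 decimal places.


Fisher information for variance: I(sigma^2) = 1/(2*sigma^4).
sigma^2 = 22, so sigma^4 = 484.
I = 1/(2*484) = 1/968 = 0.001033

0.001033
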